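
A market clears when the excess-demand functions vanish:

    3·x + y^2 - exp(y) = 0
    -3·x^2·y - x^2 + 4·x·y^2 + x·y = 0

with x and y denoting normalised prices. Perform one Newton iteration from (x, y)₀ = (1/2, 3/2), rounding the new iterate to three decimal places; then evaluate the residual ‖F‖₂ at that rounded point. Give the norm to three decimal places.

1.093

At (1/2, 3/2): F = (-0.73169, 3.875).
Jacobian J = [[3, 2·y - exp(y)], [-6·x·y - 2·x + 4·y^2 + y, -3·x^2 + 8·x·y + x]].
At the point, J = [[3.000, -1.48169], [5.000, 5.750]] (det J = 24.65845).
Solving J·Δ = −F gives Δ = (-0.062, -0.620).
Then the next iterate is (x, y)₁ = (0.438, 0.880).
Re-evaluating at (0.438, 0.880): F = (-0.32250, 1.04388), so ‖F‖₂ = 1.093.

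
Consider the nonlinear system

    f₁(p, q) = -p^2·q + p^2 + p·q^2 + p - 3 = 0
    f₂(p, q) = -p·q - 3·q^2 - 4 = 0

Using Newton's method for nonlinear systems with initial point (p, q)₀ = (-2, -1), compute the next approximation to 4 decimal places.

(-1.8333, 0.1042)

At (-2, -1): F = (1.0000, -9.0000).
Jacobian J = [[-2·p·q + 2·p + q^2 + 1, -p^2 + 2·p·q], [-q, -p - 6·q]].
At the point, J = [[-6.0000, 0.0000], [1.0000, 8.0000]] (det J = -48.0000).
Solving J·Δ = −F gives Δ = (0.1667, 1.1042).
Then the next iterate is (p, q)₁ = (-1.8333, 0.1042).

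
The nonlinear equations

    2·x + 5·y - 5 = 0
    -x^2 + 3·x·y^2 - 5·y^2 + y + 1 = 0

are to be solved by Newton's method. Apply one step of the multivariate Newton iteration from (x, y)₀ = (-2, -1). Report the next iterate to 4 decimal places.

At (-2, -1): F = (-14.0000, -15.0000).
Jacobian J = [[2, 5], [-2·x + 3·y^2, 6·x·y - 10·y + 1]].
At the point, J = [[2.0000, 5.0000], [7.0000, 23.0000]] (det J = 11.0000).
Solving J·Δ = −F gives Δ = (22.4545, -6.1818).
Then the next iterate is (x, y)₁ = (20.4545, -7.1818).

(20.4545, -7.1818)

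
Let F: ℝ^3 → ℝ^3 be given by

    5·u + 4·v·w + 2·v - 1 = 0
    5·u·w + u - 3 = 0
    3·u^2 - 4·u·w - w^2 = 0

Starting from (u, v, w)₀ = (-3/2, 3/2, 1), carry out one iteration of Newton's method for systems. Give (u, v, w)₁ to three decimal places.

At (-3/2, 3/2, 1): F = (0.500, -12.000, 11.750).
Jacobian J = [[5, 4·w + 2, 4·v], [5·w + 1, 0, 5·u], [6·u - 4·w, 0, -4·u - 2·w]].
At the point, J = [[5.000, 6.000, 6.000], [6.000, 0.000, -7.500], [-13.000, 0.000, 4.000]] (det J = 441.000).
Solving J·Δ = −F gives Δ = (0.546, 0.625, -1.163).
Then the next iterate is (u, v, w)₁ = (-0.954, 2.125, -0.163).

(-0.954, 2.125, -0.163)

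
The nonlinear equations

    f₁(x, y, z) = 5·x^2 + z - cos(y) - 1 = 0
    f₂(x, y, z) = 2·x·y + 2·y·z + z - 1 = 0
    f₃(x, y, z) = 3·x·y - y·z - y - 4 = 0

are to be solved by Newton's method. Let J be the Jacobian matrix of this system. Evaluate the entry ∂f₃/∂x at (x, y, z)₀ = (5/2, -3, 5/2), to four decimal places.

∂f₃/∂x = 3·y.
At (5/2, -3, 5/2) this is -9.0000.

-9.0000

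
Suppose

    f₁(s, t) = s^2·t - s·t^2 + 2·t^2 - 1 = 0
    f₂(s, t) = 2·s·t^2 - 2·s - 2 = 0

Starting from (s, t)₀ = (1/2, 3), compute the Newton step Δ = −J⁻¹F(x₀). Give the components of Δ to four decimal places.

(0.1304, -1.3478)

At (1/2, 3): F = (13.2500, 6.0000).
Jacobian J = [[2·s·t - t^2, s^2 - 2·s·t + 4·t], [2·t^2 - 2, 4·s·t]].
At the point, J = [[-6.0000, 9.2500], [16.0000, 6.0000]] (det J = -184.0000).
Solving J·Δ = −F gives Δ = (0.1304, -1.3478).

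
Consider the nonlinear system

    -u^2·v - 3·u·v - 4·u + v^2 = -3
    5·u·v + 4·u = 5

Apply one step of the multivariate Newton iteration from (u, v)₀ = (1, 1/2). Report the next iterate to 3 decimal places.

(0.288, 1.125)

At (1, 1/2): F = (-2.750, 1.500).
Jacobian J = [[-2·u·v - 3·v - 4, -u^2 - 3·u + 2·v], [5·v + 4, 5·u]].
At the point, J = [[-6.500, -3.000], [6.500, 5.000]] (det J = -13.000).
Solving J·Δ = −F gives Δ = (-0.712, 0.625).
Then the next iterate is (u, v)₁ = (0.288, 1.125).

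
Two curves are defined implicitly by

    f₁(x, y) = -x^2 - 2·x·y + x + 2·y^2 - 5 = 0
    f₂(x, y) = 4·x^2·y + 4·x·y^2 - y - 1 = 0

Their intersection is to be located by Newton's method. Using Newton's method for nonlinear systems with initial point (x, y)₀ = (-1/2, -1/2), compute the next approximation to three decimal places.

(0.944, -1.917)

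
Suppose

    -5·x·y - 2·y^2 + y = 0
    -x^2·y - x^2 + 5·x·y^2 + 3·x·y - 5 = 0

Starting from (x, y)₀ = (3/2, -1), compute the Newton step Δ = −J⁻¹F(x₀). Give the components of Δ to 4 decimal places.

At (3/2, -1): F = (4.5000, -2.0000).
Jacobian J = [[-5·y, -5·x - 4·y + 1], [-2·x·y - 2·x + 5·y^2 + 3·y, -x^2 + 10·x·y + 3·x]].
At the point, J = [[5.0000, -2.5000], [2.0000, -12.7500]] (det J = -58.7500).
Solving J·Δ = −F gives Δ = (-1.0617, -0.3234).

(-1.0617, -0.3234)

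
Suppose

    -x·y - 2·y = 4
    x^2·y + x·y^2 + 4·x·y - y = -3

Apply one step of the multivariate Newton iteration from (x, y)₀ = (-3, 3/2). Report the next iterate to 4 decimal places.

(-5.0864, 0.8704)

At (-3, 3/2): F = (-2.5000, -9.7500).
Jacobian J = [[-y, -x - 2], [2·x·y + y^2 + 4·y, x^2 + 2·x·y + 4·x - 1]].
At the point, J = [[-1.5000, 1.0000], [-0.7500, -13.0000]] (det J = 20.2500).
Solving J·Δ = −F gives Δ = (-2.0864, -0.6296).
Then the next iterate is (x, y)₁ = (-5.0864, 0.8704).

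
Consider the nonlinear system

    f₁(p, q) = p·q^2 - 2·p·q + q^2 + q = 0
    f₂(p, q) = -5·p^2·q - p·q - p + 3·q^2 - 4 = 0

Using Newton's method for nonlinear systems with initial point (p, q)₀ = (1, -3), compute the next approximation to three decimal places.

At (1, -3): F = (21.000, 40.000).
Jacobian J = [[q^2 - 2·q, 2·p·q - 2·p + 2·q + 1], [-10·p·q - q - 1, -5·p^2 - p + 6·q]].
At the point, J = [[15.000, -13.000], [32.000, -24.000]] (det J = 56.000).
Solving J·Δ = −F gives Δ = (-0.286, 1.286).
Then the next iterate is (p, q)₁ = (0.714, -1.714).

(0.714, -1.714)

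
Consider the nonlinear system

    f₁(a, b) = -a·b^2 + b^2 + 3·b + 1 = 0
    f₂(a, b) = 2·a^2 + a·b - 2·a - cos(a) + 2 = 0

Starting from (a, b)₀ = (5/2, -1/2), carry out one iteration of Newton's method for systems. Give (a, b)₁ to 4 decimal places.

At (5/2, -1/2): F = (-0.8750, 9.051144).
Jacobian J = [[-b^2, -2·a·b + 2·b + 3], [4·a + b + sin(a) - 2, a]].
At the point, J = [[-0.2500, 4.5000], [8.098472, 2.5000]] (det J = -37.068125).
Solving J·Δ = −F gives Δ = (-1.1578, 0.1301).
Then the next iterate is (a, b)₁ = (1.3422, -0.3699).

(1.3422, -0.3699)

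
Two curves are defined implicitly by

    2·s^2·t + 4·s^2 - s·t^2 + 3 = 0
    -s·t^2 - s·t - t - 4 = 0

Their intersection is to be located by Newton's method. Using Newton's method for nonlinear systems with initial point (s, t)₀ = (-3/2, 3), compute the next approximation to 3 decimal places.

At (-3/2, 3): F = (39.000, 11.000).
Jacobian J = [[4·s·t + 8·s - t^2, 2·s^2 - 2·s·t], [-t^2 - t, -2·s·t - s - 1]].
At the point, J = [[-39.000, 13.500], [-12.000, 9.500]] (det J = -208.500).
Solving J·Δ = −F gives Δ = (1.065, 0.187).
Then the next iterate is (s, t)₁ = (-0.435, 3.187).

(-0.435, 3.187)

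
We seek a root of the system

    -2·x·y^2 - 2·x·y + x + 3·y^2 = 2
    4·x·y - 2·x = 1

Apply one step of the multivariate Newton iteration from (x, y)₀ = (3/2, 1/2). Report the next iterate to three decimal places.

At (3/2, 1/2): F = (-2.000, -1.000).
Jacobian J = [[-2·y^2 - 2·y + 1, -4·x·y - 2·x + 6·y], [4·y - 2, 4·x]].
At the point, J = [[-0.500, -3.000], [0.000, 6.000]] (det J = -3.000).
Solving J·Δ = −F gives Δ = (-5.000, 0.167).
Then the next iterate is (x, y)₁ = (-3.500, 0.667).

(-3.500, 0.667)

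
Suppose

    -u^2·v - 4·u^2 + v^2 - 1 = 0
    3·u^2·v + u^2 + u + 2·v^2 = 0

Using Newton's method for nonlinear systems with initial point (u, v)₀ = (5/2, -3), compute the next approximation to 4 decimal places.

(1.8166, -2.5782)

At (5/2, -3): F = (1.7500, -29.5000).
Jacobian J = [[-2·u·v - 8·u, -u^2 + 2·v], [6·u·v + 2·u + 1, 3·u^2 + 4·v]].
At the point, J = [[-5.0000, -12.2500], [-39.0000, 6.7500]] (det J = -511.5000).
Solving J·Δ = −F gives Δ = (-0.6834, 0.4218).
Then the next iterate is (u, v)₁ = (1.8166, -2.5782).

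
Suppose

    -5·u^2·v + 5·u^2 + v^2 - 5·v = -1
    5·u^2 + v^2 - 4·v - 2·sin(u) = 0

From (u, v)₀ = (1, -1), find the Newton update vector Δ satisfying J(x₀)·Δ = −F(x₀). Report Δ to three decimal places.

At (1, -1): F = (17.000, 8.31706).
Jacobian J = [[-10·u·v + 10·u, -5·u^2 + 2·v - 5], [10·u - 2·cos(u), 2·v - 4]].
At the point, J = [[20.000, -12.000], [8.91940, -6.000]] (det J = -12.96726).
Solving J·Δ = −F gives Δ = (-0.169, 1.135).

(-0.169, 1.135)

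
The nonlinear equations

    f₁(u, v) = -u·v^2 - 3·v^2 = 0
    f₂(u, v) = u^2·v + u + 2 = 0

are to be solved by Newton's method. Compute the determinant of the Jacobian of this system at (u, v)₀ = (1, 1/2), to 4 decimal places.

7.7500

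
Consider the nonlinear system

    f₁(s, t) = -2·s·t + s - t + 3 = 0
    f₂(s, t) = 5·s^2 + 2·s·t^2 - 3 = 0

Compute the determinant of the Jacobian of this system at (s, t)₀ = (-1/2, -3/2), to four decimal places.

12.0000

J = [[-2·t + 1, -2·s - 1], [10·s + 2·t^2, 4·s·t]].
At the point, J = [[4.0000, 0.0000], [-0.5000, 3.0000]].
det J = 12.0000.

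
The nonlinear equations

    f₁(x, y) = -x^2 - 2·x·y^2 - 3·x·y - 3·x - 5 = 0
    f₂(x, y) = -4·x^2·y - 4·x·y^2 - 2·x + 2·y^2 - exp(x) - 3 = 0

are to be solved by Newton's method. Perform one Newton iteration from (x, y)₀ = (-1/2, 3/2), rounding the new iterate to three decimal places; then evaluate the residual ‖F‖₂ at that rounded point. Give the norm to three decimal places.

At (-1/2, 3/2): F = (0.750, 4.89347).
Jacobian J = [[-2·x - 2·y^2 - 3·y - 3, -4·x·y - 3·x], [-8·x·y - 4·y^2 - exp(x) - 2, -4·x^2 - 8·x·y + 4·y]].
At the point, J = [[-11.000, 4.500], [-5.60653, 11.000]] (det J = -95.77061).
Solving J·Δ = −F gives Δ = (-0.144, -0.518).
Then the next iterate is (x, y)₁ = (-0.644, 0.982).
Re-evaluating at (-0.644, 0.982): F = (-0.34346, 0.54648), so ‖F‖₂ = 0.645.

0.645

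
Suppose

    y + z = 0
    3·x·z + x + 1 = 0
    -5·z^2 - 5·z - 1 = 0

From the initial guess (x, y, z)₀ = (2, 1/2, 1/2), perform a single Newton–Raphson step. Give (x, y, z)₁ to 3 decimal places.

At (2, 1/2, 1/2): F = (1.000, 6.000, -4.750).
Jacobian J = [[0, 1, 1], [3·z + 1, 0, 3·x], [0, 0, -10·z - 5]].
At the point, J = [[0.000, 1.000, 1.000], [2.500, 0.000, 6.000], [0.000, 0.000, -10.000]] (det J = 25.000).
Solving J·Δ = −F gives Δ = (-1.260, -0.525, -0.475).
Then the next iterate is (x, y, z)₁ = (0.740, -0.025, 0.025).

(0.740, -0.025, 0.025)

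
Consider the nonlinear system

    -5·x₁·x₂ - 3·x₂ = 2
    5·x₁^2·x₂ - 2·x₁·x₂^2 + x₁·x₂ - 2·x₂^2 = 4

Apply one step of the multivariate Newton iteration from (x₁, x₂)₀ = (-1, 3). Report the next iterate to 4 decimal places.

(-1.0000, 1.0000)

At (-1, 3): F = (4.0000, 8.0000).
Jacobian J = [[-5·x₂, -5·x₁ - 3], [10·x₁·x₂ - 2·x₂^2 + x₂, 5·x₁^2 - 4·x₁·x₂ + x₁ - 4·x₂]].
At the point, J = [[-15.0000, 2.0000], [-45.0000, 4.0000]] (det J = 30.0000).
Solving J·Δ = −F gives Δ = (0.0000, -2.0000).
Then the next iterate is (x₁, x₂)₁ = (-1.0000, 1.0000).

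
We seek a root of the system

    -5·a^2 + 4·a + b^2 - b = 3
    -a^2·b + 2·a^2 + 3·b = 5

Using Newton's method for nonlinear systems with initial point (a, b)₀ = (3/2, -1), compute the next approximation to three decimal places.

At (3/2, -1): F = (-6.250, -1.250).
Jacobian J = [[-10·a + 4, 2·b - 1], [-2·a·b + 4·a, -a^2 + 3]].
At the point, J = [[-11.000, -3.000], [9.000, 0.750]] (det J = 18.750).
Solving J·Δ = −F gives Δ = (0.450, -3.733).
Then the next iterate is (a, b)₁ = (1.950, -4.733).

(1.950, -4.733)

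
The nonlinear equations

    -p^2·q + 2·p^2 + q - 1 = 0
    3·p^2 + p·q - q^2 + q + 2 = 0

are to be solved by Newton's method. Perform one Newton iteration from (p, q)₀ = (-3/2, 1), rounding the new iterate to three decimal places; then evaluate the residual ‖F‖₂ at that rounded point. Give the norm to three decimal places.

At (-3/2, 1): F = (2.250, 7.250).
Jacobian J = [[-2·p·q + 4·p, -p^2 + 1], [6·p + q, p - 2·q + 1]].
At the point, J = [[-3.000, -1.250], [-8.000, -2.500]] (det J = -2.500).
Solving J·Δ = −F gives Δ = (1.375, -1.500).
Then the next iterate is (p, q)₁ = (-0.125, -0.500).
Re-evaluating at (-0.125, -0.500): F = (-1.46094, 1.35938), so ‖F‖₂ = 1.996.

1.996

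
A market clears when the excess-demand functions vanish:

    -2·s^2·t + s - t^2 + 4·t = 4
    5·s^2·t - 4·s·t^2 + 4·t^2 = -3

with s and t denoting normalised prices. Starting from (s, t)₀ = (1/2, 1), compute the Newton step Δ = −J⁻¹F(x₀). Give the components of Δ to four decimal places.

(-2.1667, -0.7778)

At (1/2, 1): F = (-1.0000, 6.2500).
Jacobian J = [[-4·s·t + 1, -2·s^2 - 2·t + 4], [10·s·t - 4·t^2, 5·s^2 - 8·s·t + 8·t]].
At the point, J = [[-1.0000, 1.5000], [1.0000, 5.2500]] (det J = -6.7500).
Solving J·Δ = −F gives Δ = (-2.1667, -0.7778).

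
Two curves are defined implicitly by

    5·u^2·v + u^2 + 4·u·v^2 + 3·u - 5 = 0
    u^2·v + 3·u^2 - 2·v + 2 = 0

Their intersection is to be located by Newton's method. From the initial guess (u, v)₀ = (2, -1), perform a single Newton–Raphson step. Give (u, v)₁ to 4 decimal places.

At (2, -1): F = (-7.0000, 12.0000).
Jacobian J = [[10·u·v + 2·u + 4·v^2 + 3, 5·u^2 + 8·u·v], [2·u·v + 6·u, u^2 - 2]].
At the point, J = [[-9.0000, 4.0000], [8.0000, 2.0000]] (det J = -50.0000).
Solving J·Δ = −F gives Δ = (-1.2400, -1.0400).
Then the next iterate is (u, v)₁ = (0.7600, -2.0400).

(0.7600, -2.0400)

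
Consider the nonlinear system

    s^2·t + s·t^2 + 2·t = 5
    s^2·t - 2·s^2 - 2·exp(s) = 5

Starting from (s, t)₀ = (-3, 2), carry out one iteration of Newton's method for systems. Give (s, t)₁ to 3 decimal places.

(-2.447, 2.573)

At (-3, 2): F = (5.000, -5.09957).
Jacobian J = [[2·s·t + t^2, s^2 + 2·s·t + 2], [2·s·t - 4·s - 2·exp(s), s^2]].
At the point, J = [[-8.000, -1.000], [-0.09957, 9.000]] (det J = -72.09957).
Solving J·Δ = −F gives Δ = (0.553, 0.573).
Then the next iterate is (s, t)₁ = (-2.447, 2.573).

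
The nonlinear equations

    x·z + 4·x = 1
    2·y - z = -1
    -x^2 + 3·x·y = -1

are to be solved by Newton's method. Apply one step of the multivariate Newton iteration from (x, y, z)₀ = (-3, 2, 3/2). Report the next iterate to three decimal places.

(-7.267, -6.578, -12.156)

At (-3, 2, 3/2): F = (-17.500, 3.500, -26.000).
Jacobian J = [[z + 4, 0, x], [0, 2, -1], [-2·x + 3·y, 3·x, 0]].
At the point, J = [[5.500, 0.000, -3.000], [0.000, 2.000, -1.000], [12.000, -9.000, 0.000]] (det J = 22.500).
Solving J·Δ = −F gives Δ = (-4.267, -8.578, -13.656).
Then the next iterate is (x, y, z)₁ = (-7.267, -6.578, -12.156).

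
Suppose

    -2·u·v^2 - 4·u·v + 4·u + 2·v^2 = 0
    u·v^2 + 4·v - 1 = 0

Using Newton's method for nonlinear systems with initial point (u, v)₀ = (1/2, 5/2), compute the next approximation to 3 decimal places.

(0.390, 0.740)

At (1/2, 5/2): F = (3.250, 12.125).
Jacobian J = [[-2·v^2 - 4·v + 4, -4·u·v - 4·u + 4·v], [v^2, 2·u·v + 4]].
At the point, J = [[-18.500, 3.000], [6.250, 6.500]] (det J = -139.000).
Solving J·Δ = −F gives Δ = (-0.110, -1.760).
Then the next iterate is (u, v)₁ = (0.390, 0.740).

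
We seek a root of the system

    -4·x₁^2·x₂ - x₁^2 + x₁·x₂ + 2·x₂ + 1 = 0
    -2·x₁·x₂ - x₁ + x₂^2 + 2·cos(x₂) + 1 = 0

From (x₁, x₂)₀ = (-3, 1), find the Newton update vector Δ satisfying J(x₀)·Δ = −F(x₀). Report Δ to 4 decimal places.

(-1.9182, -2.8233)

At (-3, 1): F = (-45.0000, 12.080605).
Jacobian J = [[-8·x₁·x₂ - 2·x₁ + x₂, -4·x₁^2 + x₁ + 2], [-2·x₂ - 1, -2·x₁ + 2·x₂ - 2·sin(x₂)]].
At the point, J = [[31.0000, -37.0000], [-3.0000, 6.317058]] (det J = 84.828799).
Solving J·Δ = −F gives Δ = (-1.9182, -2.8233).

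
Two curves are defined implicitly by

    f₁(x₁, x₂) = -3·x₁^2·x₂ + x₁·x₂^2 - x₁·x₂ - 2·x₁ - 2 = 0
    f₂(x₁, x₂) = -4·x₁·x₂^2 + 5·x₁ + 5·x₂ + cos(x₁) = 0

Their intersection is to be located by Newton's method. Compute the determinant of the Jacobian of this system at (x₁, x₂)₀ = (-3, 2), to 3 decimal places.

1517.080

J = [[-6·x₁·x₂ + x₂^2 - x₂ - 2, -3·x₁^2 + 2·x₁·x₂ - x₁], [-4·x₂^2 - sin(x₁) + 5, -8·x₁·x₂ + 5]].
At the point, J = [[36.000, -36.000], [-10.85888, 53.000]].
det J = 1517.080.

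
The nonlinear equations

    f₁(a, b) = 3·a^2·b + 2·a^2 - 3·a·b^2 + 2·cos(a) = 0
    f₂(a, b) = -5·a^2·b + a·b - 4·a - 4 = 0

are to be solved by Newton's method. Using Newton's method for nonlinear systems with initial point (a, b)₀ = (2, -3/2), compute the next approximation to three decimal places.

At (2, -3/2): F = (-24.33229, 15.000).
Jacobian J = [[6·a·b + 4·a - 3·b^2 - 2·sin(a), 3·a^2 - 6·a·b], [-10·a·b + b - 4, -5·a^2 + a]].
At the point, J = [[-18.56859, 30.000], [24.500, -18.000]] (det J = -400.76529).
Solving J·Δ = −F gives Δ = (-0.030, 0.793).
Then the next iterate is (a, b)₁ = (1.970, -0.707).

(1.970, -0.707)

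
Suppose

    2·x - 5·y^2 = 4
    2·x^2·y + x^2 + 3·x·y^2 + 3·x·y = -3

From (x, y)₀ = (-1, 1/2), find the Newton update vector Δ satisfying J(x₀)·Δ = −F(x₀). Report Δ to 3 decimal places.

(2.552, -0.429)

At (-1, 1/2): F = (-7.250, 2.750).
Jacobian J = [[2, -10·y], [4·x·y + 2·x + 3·y^2 + 3·y, 2·x^2 + 6·x·y + 3·x]].
At the point, J = [[2.000, -5.000], [-1.750, -4.000]] (det J = -16.750).
Solving J·Δ = −F gives Δ = (2.552, -0.429).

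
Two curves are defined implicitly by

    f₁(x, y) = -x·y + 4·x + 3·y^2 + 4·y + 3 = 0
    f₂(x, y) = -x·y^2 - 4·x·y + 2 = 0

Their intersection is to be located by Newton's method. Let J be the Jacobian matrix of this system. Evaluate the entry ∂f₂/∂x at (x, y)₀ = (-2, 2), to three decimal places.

∂f₂/∂x = -y^2 - 4·y.
At (-2, 2) this is -12.000.

-12.000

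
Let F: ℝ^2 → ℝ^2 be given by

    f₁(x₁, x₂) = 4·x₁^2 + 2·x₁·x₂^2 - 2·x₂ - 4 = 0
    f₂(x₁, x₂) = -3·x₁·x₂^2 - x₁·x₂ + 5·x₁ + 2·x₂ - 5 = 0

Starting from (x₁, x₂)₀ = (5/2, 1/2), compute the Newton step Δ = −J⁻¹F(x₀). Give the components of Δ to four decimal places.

(-1.0621, 0.1740)

At (5/2, 1/2): F = (21.2500, 5.3750).
Jacobian J = [[8·x₁ + 2·x₂^2, 4·x₁·x₂ - 2], [-3·x₂^2 - x₂ + 5, -6·x₁·x₂ - x₁ + 2]].
At the point, J = [[20.5000, 3.0000], [3.7500, -8.0000]] (det J = -175.2500).
Solving J·Δ = −F gives Δ = (-1.0621, 0.1740).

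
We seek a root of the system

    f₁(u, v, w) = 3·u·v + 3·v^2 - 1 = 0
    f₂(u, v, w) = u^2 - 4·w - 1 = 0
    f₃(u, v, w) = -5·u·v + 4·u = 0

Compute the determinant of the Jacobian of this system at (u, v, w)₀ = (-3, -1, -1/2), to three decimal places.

360.000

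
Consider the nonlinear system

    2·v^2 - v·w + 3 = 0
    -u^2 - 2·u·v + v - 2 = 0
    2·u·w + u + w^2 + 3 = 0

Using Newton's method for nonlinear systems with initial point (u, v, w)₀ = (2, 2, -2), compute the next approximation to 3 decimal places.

(2.333, -2.889, -18.944)

At (2, 2, -2): F = (15.000, -12.000, 1.000).
Jacobian J = [[0, 4·v - w, -v], [-2·u - 2·v, -2·u + 1, 0], [2·w + 1, 0, 2·u + 2·w]].
At the point, J = [[0.000, 10.000, -2.000], [-8.000, -3.000, 0.000], [-3.000, 0.000, 0.000]] (det J = 18.000).
Solving J·Δ = −F gives Δ = (0.333, -4.889, -16.944).
Then the next iterate is (u, v, w)₁ = (2.333, -2.889, -18.944).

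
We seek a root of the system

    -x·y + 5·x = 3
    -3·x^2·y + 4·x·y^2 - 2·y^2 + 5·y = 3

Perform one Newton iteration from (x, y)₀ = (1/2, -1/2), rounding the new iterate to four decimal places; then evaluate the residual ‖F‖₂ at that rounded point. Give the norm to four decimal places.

At (1/2, -1/2): F = (-0.2500, -5.1250).
Jacobian J = [[-y + 5, -x], [-6·x·y + 4·y^2, -3·x^2 + 8·x·y - 4·y + 5]].
At the point, J = [[5.5000, -0.5000], [2.5000, 4.2500]] (det J = 24.6250).
Solving J·Δ = −F gives Δ = (0.1472, 1.1193).
Then the next iterate is (x, y)₁ = (0.6472, 0.6193).
Re-evaluating at (0.6472, 0.6193): F = (-0.164811, -0.455891), so ‖F‖₂ = 0.4848.

0.4848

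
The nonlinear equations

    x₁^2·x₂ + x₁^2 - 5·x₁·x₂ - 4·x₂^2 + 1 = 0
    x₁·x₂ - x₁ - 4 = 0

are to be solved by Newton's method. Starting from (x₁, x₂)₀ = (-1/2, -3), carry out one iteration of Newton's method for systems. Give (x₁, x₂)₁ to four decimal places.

(-1.2614, -0.9086)

At (-1/2, -3): F = (-43.0000, -2.0000).
Jacobian J = [[2·x₁·x₂ + 2·x₁ - 5·x₂, x₁^2 - 5·x₁ - 8·x₂], [x₂ - 1, x₁]].
At the point, J = [[17.0000, 26.7500], [-4.0000, -0.5000]] (det J = 98.5000).
Solving J·Δ = −F gives Δ = (-0.7614, 2.0914).
Then the next iterate is (x₁, x₂)₁ = (-1.2614, -0.9086).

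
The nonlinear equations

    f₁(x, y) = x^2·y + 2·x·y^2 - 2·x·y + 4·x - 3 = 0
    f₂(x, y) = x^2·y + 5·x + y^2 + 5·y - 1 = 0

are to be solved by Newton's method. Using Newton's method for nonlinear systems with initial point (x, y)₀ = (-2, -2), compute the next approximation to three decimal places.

At (-2, -2): F = (-43.000, -25.000).
Jacobian J = [[2·x·y + 2·y^2 - 2·y + 4, x^2 + 4·x·y - 2·x], [2·x·y + 5, x^2 + 2·y + 5]].
At the point, J = [[24.000, 24.000], [13.000, 5.000]] (det J = -192.000).
Solving J·Δ = −F gives Δ = (2.005, -0.214).
Then the next iterate is (x, y)₁ = (0.005, -2.214).

(0.005, -2.214)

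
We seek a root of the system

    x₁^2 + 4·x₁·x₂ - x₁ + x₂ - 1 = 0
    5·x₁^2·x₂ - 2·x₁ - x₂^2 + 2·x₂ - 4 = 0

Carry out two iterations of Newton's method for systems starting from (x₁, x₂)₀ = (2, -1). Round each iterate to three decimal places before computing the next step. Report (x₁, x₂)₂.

(0.585, 0.210)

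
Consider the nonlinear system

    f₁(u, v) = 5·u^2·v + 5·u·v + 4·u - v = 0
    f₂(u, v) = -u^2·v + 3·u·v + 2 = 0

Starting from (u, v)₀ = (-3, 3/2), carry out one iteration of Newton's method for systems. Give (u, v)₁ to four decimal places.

At (-3, 3/2): F = (31.5000, -25.0000).
Jacobian J = [[10·u·v + 5·v + 4, 5·u^2 + 5·u - 1], [-2·u·v + 3·v, -u^2 + 3·u]].
At the point, J = [[-33.5000, 29.0000], [13.5000, -18.0000]] (det J = 211.5000).
Solving J·Δ = −F gives Δ = (-0.7470, -1.9492).
Then the next iterate is (u, v)₁ = (-3.7470, -0.4492).

(-3.7470, -0.4492)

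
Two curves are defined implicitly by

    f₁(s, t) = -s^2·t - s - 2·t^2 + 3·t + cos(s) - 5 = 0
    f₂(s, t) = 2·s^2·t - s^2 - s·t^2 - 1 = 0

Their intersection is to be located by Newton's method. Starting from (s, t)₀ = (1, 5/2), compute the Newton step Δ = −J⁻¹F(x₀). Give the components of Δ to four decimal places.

(-0.3730, -1.3009)

At (1, 5/2): F = (-12.959698, -3.2500).
Jacobian J = [[-2·s·t - sin(s) - 1, -s^2 - 4·t + 3], [4·s·t - 2·s - t^2, 2·s^2 - 2·s·t]].
At the point, J = [[-6.841471, -8.0000], [1.7500, -3.0000]] (det J = 34.524413).
Solving J·Δ = −F gives Δ = (-0.3730, -1.3009).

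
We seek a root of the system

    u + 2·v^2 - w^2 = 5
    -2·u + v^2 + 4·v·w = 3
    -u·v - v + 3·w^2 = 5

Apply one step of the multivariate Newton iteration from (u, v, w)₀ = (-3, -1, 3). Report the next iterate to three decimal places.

At (-3, -1, 3): F = (-15.000, -8.000, 20.000).
Jacobian J = [[1, 4·v, -2·w], [-2, 2·v + 4·w, 4·v], [-v, -u - 1, 6·w]].
At the point, J = [[1.000, -4.000, -6.000], [-2.000, 10.000, -4.000], [1.000, 2.000, 18.000]] (det J = 144.000).
Solving J·Δ = −F gives Δ = (12.361, 2.444, -2.069).
Then the next iterate is (u, v, w)₁ = (9.361, 1.444, 0.931).

(9.361, 1.444, 0.931)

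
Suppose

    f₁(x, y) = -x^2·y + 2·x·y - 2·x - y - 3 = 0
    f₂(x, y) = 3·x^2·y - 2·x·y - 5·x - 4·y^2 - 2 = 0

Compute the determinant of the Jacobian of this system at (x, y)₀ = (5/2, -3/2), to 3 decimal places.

9.250

J = [[-2·x·y + 2·y - 2, -x^2 + 2·x - 1], [6·x·y - 2·y - 5, 3·x^2 - 2·x - 8·y]].
At the point, J = [[2.500, -2.250], [-24.500, 25.750]].
det J = 9.250.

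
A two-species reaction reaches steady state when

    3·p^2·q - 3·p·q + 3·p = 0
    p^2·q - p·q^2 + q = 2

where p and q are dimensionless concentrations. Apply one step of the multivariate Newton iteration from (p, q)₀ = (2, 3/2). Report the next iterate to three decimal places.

At (2, 3/2): F = (15.000, 1.000).
Jacobian J = [[6·p·q - 3·q + 3, 3·p^2 - 3·p], [2·p·q - q^2, p^2 - 2·p·q + 1]].
At the point, J = [[16.500, 6.000], [3.750, -1.000]] (det J = -39.000).
Solving J·Δ = −F gives Δ = (-0.538, -1.019).
Then the next iterate is (p, q)₁ = (1.462, 0.481).

(1.462, 0.481)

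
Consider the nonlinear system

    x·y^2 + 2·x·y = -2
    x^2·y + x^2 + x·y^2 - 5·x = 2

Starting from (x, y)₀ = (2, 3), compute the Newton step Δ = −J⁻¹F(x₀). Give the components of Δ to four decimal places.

(2.0000, -3.8750)

At (2, 3): F = (32.0000, 22.0000).
Jacobian J = [[y^2 + 2·y, 2·x·y + 2·x], [2·x·y + 2·x + y^2 - 5, x^2 + 2·x·y]].
At the point, J = [[15.0000, 16.0000], [20.0000, 16.0000]] (det J = -80.0000).
Solving J·Δ = −F gives Δ = (2.0000, -3.8750).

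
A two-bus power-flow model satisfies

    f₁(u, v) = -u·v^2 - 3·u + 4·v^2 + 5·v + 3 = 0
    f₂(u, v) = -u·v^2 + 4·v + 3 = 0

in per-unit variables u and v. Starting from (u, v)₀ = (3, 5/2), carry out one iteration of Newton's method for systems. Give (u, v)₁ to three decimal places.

(3.504, 1.691)

At (3, 5/2): F = (12.750, -5.750).
Jacobian J = [[-v^2 - 3, -2·u·v + 8·v + 5], [-v^2, -2·u·v + 4]].
At the point, J = [[-9.250, 10.000], [-6.250, -11.000]] (det J = 164.250).
Solving J·Δ = −F gives Δ = (0.504, -0.809).
Then the next iterate is (u, v)₁ = (3.504, 1.691).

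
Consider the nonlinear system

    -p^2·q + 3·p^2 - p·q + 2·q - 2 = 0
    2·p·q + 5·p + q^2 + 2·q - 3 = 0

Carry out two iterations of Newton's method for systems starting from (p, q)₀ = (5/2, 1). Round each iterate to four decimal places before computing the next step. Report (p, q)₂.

At (5/2, 1): F = (10.0000, 17.5000).
Jacobian J = [[-2·p·q + 6·p - q, -p^2 - p + 2], [2·q + 5, 2·p + 2·q + 2]].
At the point, J = [[9.0000, -6.7500], [7.0000, 9.0000]] (det J = 128.2500).
Solving J·Δ = −F gives Δ = (-1.6228, -0.6823).
Then the next iterate is (p, q)₁ = (0.8772, 0.3177).
Round to (0.8772, 0.3177) and repeat: F = (0.420689, 2.679706), J = [[4.388127, 0.353320], [5.6354, 4.3898]].
Δ = (-0.0521, -0.5435), so (p, q)₂ = (0.8251, -0.2258).

(0.8251, -0.2258)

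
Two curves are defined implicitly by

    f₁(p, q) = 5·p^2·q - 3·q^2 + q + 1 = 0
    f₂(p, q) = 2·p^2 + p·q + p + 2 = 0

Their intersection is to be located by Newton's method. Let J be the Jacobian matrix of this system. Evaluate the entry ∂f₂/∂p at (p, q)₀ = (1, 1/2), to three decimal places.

5.500

∂f₂/∂p = 4·p + q + 1.
At (1, 1/2) this is 5.500.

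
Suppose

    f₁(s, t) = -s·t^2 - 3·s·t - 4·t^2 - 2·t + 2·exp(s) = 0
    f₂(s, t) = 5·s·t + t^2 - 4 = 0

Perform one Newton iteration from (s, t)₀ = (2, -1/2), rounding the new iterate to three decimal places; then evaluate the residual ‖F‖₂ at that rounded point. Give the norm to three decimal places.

5.225

At (2, -1/2): F = (17.27811, -8.750).
Jacobian J = [[-t^2 - 3·t + 2·exp(s), -2·s·t - 3·s - 8·t - 2], [5·t, 5·s + 2·t]].
At the point, J = [[16.02811, -2.000], [-2.500, 9.000]] (det J = 139.25301).
Solving J·Δ = −F gives Δ = (-0.991, 0.697).
Then the next iterate is (s, t)₁ = (1.009, 0.197).
Re-evaluating at (1.009, 0.197): F = (4.30100, -2.96733), so ‖F‖₂ = 5.225.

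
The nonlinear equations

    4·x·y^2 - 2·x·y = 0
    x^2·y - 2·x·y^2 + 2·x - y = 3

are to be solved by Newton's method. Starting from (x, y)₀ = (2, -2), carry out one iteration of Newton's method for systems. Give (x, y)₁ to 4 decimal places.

At (2, -2): F = (40.0000, -21.0000).
Jacobian J = [[4·y^2 - 2·y, 8·x·y - 2·x], [2·x·y - 2·y^2 + 2, x^2 - 4·x·y - 1]].
At the point, J = [[20.0000, -36.0000], [-14.0000, 19.0000]] (det J = -124.0000).
Solving J·Δ = −F gives Δ = (0.0323, 1.1290).
Then the next iterate is (x, y)₁ = (2.0323, -0.8710).

(2.0323, -0.8710)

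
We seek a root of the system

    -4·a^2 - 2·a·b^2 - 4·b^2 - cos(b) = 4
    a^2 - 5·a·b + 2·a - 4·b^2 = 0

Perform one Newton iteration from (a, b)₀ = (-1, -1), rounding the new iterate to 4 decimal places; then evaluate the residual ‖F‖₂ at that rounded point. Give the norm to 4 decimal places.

10.9202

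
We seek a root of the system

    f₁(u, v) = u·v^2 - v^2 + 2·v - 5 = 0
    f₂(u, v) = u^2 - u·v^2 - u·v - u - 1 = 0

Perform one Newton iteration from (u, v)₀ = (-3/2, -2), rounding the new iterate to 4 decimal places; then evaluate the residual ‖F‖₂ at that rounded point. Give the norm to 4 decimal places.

At (-3/2, -2): F = (-19.0000, 5.7500).
Jacobian J = [[v^2, 2·u·v - 2·v + 2], [2·u - v^2 - v - 1, -2·u·v - u]].
At the point, J = [[4.0000, 12.0000], [-6.0000, -4.5000]] (det J = 54.0000).
Solving J·Δ = −F gives Δ = (-0.3056, 1.6852).
Then the next iterate is (u, v)₁ = (-1.8056, -0.3148).
Re-evaluating at (-1.8056, -0.3148): F = (-5.907632, 3.676322), so ‖F‖₂ = 6.9581.

6.9581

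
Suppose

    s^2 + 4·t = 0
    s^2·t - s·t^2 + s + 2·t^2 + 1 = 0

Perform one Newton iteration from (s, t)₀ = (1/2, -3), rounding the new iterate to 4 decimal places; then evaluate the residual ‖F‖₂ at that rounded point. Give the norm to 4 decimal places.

1.7797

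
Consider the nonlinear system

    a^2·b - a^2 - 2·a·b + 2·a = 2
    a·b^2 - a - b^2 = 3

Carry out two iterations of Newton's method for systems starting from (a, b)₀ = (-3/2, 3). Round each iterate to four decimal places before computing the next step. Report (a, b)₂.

(-5.0686, -0.0147)

At (-3/2, 3): F = (8.5000, -24.0000).
Jacobian J = [[2·a·b - 2·a - 2·b + 2, a^2 - 2·a], [b^2 - 1, 2·a·b - 2·b]].
At the point, J = [[-10.0000, 5.2500], [8.0000, -15.0000]] (det J = 108.0000).
Solving J·Δ = −F gives Δ = (0.0139, -1.5926).
Then the next iterate is (a, b)₁ = (-1.4861, 1.4074).
Round to (-1.4861, 1.4074) and repeat: F = (0.110614, -6.438304), J = [[-2.025674, 5.180693], [0.980775, -6.997874]].
Δ = (-3.5825, -1.4221), so (a, b)₂ = (-5.0686, -0.0147).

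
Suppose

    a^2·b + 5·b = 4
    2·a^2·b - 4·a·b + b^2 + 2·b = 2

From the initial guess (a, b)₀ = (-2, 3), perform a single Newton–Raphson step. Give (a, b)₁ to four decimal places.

At (-2, 3): F = (23.0000, 61.0000).
Jacobian J = [[2·a·b, a^2 + 5], [4·a·b - 4·b, 2·a^2 - 4·a + 2·b + 2]].
At the point, J = [[-12.0000, 9.0000], [-36.0000, 24.0000]] (det J = 36.0000).
Solving J·Δ = −F gives Δ = (-0.0833, -2.6667).
Then the next iterate is (a, b)₁ = (-2.0833, 0.3333).

(-2.0833, 0.3333)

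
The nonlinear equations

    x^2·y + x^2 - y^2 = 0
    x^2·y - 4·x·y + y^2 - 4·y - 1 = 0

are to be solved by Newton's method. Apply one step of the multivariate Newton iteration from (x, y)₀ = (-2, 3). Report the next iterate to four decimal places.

(-1.4044, 1.7353)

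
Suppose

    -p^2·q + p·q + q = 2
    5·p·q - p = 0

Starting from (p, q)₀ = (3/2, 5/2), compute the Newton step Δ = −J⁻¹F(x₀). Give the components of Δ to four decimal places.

At (3/2, 5/2): F = (-1.3750, 17.2500).
Jacobian J = [[-2·p·q + q, -p^2 + p + 1], [5·q - 1, 5·p]].
At the point, J = [[-5.0000, 0.2500], [11.5000, 7.5000]] (det J = -40.3750).
Solving J·Δ = −F gives Δ = (-0.3622, -1.7446).

(-0.3622, -1.7446)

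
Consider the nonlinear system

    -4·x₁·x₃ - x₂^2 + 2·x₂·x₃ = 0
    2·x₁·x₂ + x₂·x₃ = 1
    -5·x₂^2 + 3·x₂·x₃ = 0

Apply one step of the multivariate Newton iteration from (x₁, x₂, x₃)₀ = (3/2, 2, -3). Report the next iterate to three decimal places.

(0.851, 1.062, -1.202)

At (3/2, 2, -3): F = (2.000, -1.000, -38.000).
Jacobian J = [[-4·x₃, -2·x₂ + 2·x₃, -4·x₁ + 2·x₂], [2·x₂, 2·x₁ + x₃, x₂], [0, -10·x₂ + 3·x₃, 3·x₂]].
At the point, J = [[12.000, -10.000, -2.000], [4.000, 0.000, 2.000], [0.000, -29.000, 6.000]] (det J = 1168.000).
Solving J·Δ = −F gives Δ = (-0.649, -0.938, 1.798).
Then the next iterate is (x₁, x₂, x₃)₁ = (0.851, 1.062, -1.202).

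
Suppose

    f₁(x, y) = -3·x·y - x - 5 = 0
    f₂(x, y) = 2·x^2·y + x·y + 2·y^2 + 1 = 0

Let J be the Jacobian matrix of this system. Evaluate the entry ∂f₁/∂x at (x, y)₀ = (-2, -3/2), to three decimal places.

3.500

∂f₁/∂x = -3·y - 1.
At (-2, -3/2) this is 3.500.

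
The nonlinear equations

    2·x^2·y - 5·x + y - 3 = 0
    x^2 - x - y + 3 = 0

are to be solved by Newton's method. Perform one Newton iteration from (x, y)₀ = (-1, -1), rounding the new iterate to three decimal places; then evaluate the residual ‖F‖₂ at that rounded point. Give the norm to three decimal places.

At (-1, -1): F = (-1.000, 6.000).
Jacobian J = [[4·x·y - 5, 2·x^2 + 1], [2·x - 1, -1]].
At the point, J = [[-1.000, 3.000], [-3.000, -1.000]] (det J = 10.000).
Solving J·Δ = −F gives Δ = (1.700, 0.900).
Then the next iterate is (x, y)₁ = (0.700, -0.100).
Re-evaluating at (0.700, -0.100): F = (-6.698, 2.890), so ‖F‖₂ = 7.295.

7.295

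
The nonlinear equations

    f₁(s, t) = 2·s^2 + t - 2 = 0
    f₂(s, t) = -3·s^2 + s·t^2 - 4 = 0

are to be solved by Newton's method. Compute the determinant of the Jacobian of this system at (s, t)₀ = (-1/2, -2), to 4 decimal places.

-11.0000

J = [[4·s, 1], [-6·s + t^2, 2·s·t]].
At the point, J = [[-2.0000, 1.0000], [7.0000, 2.0000]].
det J = -11.0000.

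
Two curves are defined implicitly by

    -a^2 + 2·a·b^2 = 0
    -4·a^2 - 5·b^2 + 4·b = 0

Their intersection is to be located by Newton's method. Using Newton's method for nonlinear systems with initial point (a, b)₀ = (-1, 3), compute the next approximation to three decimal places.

(-0.882, 1.613)

At (-1, 3): F = (-19.000, -37.000).
Jacobian J = [[-2·a + 2·b^2, 4·a·b], [-8·a, -10·b + 4]].
At the point, J = [[20.000, -12.000], [8.000, -26.000]] (det J = -424.000).
Solving J·Δ = −F gives Δ = (0.118, -1.387).
Then the next iterate is (a, b)₁ = (-0.882, 1.613).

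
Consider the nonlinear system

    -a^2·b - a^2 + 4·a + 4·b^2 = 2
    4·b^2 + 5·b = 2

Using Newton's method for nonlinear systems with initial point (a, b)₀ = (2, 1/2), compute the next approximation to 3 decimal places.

(2.500, 0.333)

At (2, 1/2): F = (1.000, 1.500).
Jacobian J = [[-2·a·b - 2·a + 4, -a^2 + 8·b], [0, 8·b + 5]].
At the point, J = [[-2.000, 0.000], [0.000, 9.000]] (det J = -18.000).
Solving J·Δ = −F gives Δ = (0.500, -0.167).
Then the next iterate is (a, b)₁ = (2.500, 0.333).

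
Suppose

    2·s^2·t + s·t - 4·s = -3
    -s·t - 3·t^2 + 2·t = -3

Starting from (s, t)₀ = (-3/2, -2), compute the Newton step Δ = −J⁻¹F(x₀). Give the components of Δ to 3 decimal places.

(-1.086, 1.172)

At (-3/2, -2): F = (3.000, -16.000).
Jacobian J = [[4·s·t + t - 4, 2·s^2 + s], [-t, -s - 6·t + 2]].
At the point, J = [[6.000, 3.000], [2.000, 15.500]] (det J = 87.000).
Solving J·Δ = −F gives Δ = (-1.086, 1.172).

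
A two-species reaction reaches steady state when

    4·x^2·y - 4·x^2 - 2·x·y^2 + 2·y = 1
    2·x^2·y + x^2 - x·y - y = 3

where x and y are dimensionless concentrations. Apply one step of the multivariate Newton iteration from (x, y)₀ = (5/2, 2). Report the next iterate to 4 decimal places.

(1.0519, 3.3396)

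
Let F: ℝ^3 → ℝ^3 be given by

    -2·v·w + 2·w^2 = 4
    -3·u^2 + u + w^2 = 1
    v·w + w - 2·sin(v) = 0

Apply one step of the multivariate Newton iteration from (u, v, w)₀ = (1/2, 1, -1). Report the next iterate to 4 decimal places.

At (1/2, 1, -1): F = (0.0000, -0.2500, -3.682942).
Jacobian J = [[0, -2·w, -2·v + 4·w], [-6·u + 1, 0, 2·w], [0, w - 2·cos(v), v + 1]].
At the point, J = [[0.0000, 2.0000, -6.0000], [-2.0000, 0.0000, -2.0000], [0.0000, -2.080605, 2.0000]] (det J = -16.967255).
Solving J·Δ = −F gives Δ = (0.7432, -2.6047, -0.8682).
Then the next iterate is (u, v, w)₁ = (1.2432, -1.6047, -1.8682).

(1.2432, -1.6047, -1.8682)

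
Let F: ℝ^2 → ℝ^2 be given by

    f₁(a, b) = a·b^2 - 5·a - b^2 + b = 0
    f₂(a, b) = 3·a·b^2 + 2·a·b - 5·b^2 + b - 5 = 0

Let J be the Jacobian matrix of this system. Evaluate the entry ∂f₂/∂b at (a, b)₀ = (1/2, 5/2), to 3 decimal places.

-15.500

∂f₂/∂b = 6·a·b + 2·a - 10·b + 1.
At (1/2, 5/2) this is -15.500.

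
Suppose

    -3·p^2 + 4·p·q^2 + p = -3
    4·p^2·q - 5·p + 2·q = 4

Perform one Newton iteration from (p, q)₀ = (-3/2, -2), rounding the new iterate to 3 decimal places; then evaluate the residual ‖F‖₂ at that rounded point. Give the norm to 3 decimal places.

10.066

At (-3/2, -2): F = (-29.250, -18.500).
Jacobian J = [[-6·p + 4·q^2 + 1, 8·p·q], [8·p·q - 5, 4·p^2 + 2]].
At the point, J = [[26.000, 24.000], [19.000, 11.000]] (det J = -170.000).
Solving J·Δ = −F gives Δ = (0.719, 0.440).
Then the next iterate is (p, q)₁ = (-0.781, -1.560).
Re-evaluating at (-0.781, -1.560): F = (-7.21345, -7.02116), so ‖F‖₂ = 10.066.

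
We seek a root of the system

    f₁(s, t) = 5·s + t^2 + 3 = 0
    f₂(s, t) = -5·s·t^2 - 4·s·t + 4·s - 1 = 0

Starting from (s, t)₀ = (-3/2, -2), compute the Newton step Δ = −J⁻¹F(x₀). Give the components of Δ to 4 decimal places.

(0.3684, 0.3355)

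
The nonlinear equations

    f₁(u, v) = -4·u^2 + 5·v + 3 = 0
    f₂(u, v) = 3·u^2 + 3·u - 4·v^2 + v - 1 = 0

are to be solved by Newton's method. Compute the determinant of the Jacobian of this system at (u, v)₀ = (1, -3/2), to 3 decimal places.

-149.000

J = [[-8·u, 5], [6·u + 3, -8·v + 1]].
At the point, J = [[-8.000, 5.000], [9.000, 13.000]].
det J = -149.000.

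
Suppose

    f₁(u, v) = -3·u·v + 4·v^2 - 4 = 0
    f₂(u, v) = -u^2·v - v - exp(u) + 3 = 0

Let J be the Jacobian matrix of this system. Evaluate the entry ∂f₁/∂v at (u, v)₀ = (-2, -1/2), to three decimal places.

2.000

∂f₁/∂v = -3·u + 8·v.
At (-2, -1/2) this is 2.000.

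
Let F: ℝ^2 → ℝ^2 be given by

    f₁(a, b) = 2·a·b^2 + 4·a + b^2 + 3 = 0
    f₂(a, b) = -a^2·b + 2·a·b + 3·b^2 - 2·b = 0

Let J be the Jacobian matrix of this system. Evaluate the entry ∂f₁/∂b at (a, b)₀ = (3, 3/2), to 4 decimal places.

∂f₁/∂b = 4·a·b + 2·b.
At (3, 3/2) this is 21.0000.

21.0000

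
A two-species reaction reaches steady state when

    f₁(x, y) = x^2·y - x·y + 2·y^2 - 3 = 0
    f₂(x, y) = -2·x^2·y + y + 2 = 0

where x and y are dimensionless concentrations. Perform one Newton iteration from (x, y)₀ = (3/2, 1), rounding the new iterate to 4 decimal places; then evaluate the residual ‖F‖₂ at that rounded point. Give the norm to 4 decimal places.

0.1655

At (3/2, 1): F = (-0.2500, -1.5000).
Jacobian J = [[2·x·y - y, x^2 - x + 4·y], [-4·x·y, -2·x^2 + 1]].
At the point, J = [[2.0000, 4.7500], [-6.0000, -3.5000]] (det J = 21.5000).
Solving J·Δ = −F gives Δ = (-0.3721, 0.2093).
Then the next iterate is (x, y)₁ = (1.1279, 1.2093).
Re-evaluating at (1.1279, 1.2093): F = (0.099265, 0.132458), so ‖F‖₂ = 0.1655.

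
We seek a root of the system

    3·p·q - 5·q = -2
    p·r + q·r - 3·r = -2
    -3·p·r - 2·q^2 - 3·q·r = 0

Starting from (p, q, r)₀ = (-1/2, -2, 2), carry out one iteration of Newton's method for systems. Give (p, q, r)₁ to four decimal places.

(0.2381, -0.3736, 1.2234)

At (-1/2, -2, 2): F = (15.0000, -9.0000, 7.0000).
Jacobian J = [[3·q, 3·p - 5, 0], [r, r, p + q - 3], [-3·r, -4·q - 3·r, -3·p - 3·q]].
At the point, J = [[-6.0000, -6.5000, 0.0000], [2.0000, 2.0000, -5.5000], [-6.0000, 2.0000, 7.5000]] (det J = -273.0000).
Solving J·Δ = −F gives Δ = (0.7381, 1.6264, -0.7766).
Then the next iterate is (p, q, r)₁ = (0.2381, -0.3736, 1.2234).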